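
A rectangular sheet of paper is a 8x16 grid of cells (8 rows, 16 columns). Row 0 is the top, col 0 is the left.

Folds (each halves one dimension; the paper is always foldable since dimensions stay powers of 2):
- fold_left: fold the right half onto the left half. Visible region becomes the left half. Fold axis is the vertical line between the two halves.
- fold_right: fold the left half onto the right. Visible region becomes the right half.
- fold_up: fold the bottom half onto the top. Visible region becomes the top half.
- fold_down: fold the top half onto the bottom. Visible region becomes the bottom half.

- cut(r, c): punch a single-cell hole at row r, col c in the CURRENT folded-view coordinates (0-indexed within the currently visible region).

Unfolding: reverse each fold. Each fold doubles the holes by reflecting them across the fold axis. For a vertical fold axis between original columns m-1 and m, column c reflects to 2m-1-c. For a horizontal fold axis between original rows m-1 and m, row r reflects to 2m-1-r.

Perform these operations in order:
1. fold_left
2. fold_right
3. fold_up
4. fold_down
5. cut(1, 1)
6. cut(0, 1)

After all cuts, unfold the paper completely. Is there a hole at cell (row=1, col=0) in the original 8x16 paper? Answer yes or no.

Op 1 fold_left: fold axis v@8; visible region now rows[0,8) x cols[0,8) = 8x8
Op 2 fold_right: fold axis v@4; visible region now rows[0,8) x cols[4,8) = 8x4
Op 3 fold_up: fold axis h@4; visible region now rows[0,4) x cols[4,8) = 4x4
Op 4 fold_down: fold axis h@2; visible region now rows[2,4) x cols[4,8) = 2x4
Op 5 cut(1, 1): punch at orig (3,5); cuts so far [(3, 5)]; region rows[2,4) x cols[4,8) = 2x4
Op 6 cut(0, 1): punch at orig (2,5); cuts so far [(2, 5), (3, 5)]; region rows[2,4) x cols[4,8) = 2x4
Unfold 1 (reflect across h@2): 4 holes -> [(0, 5), (1, 5), (2, 5), (3, 5)]
Unfold 2 (reflect across h@4): 8 holes -> [(0, 5), (1, 5), (2, 5), (3, 5), (4, 5), (5, 5), (6, 5), (7, 5)]
Unfold 3 (reflect across v@4): 16 holes -> [(0, 2), (0, 5), (1, 2), (1, 5), (2, 2), (2, 5), (3, 2), (3, 5), (4, 2), (4, 5), (5, 2), (5, 5), (6, 2), (6, 5), (7, 2), (7, 5)]
Unfold 4 (reflect across v@8): 32 holes -> [(0, 2), (0, 5), (0, 10), (0, 13), (1, 2), (1, 5), (1, 10), (1, 13), (2, 2), (2, 5), (2, 10), (2, 13), (3, 2), (3, 5), (3, 10), (3, 13), (4, 2), (4, 5), (4, 10), (4, 13), (5, 2), (5, 5), (5, 10), (5, 13), (6, 2), (6, 5), (6, 10), (6, 13), (7, 2), (7, 5), (7, 10), (7, 13)]
Holes: [(0, 2), (0, 5), (0, 10), (0, 13), (1, 2), (1, 5), (1, 10), (1, 13), (2, 2), (2, 5), (2, 10), (2, 13), (3, 2), (3, 5), (3, 10), (3, 13), (4, 2), (4, 5), (4, 10), (4, 13), (5, 2), (5, 5), (5, 10), (5, 13), (6, 2), (6, 5), (6, 10), (6, 13), (7, 2), (7, 5), (7, 10), (7, 13)]

Answer: no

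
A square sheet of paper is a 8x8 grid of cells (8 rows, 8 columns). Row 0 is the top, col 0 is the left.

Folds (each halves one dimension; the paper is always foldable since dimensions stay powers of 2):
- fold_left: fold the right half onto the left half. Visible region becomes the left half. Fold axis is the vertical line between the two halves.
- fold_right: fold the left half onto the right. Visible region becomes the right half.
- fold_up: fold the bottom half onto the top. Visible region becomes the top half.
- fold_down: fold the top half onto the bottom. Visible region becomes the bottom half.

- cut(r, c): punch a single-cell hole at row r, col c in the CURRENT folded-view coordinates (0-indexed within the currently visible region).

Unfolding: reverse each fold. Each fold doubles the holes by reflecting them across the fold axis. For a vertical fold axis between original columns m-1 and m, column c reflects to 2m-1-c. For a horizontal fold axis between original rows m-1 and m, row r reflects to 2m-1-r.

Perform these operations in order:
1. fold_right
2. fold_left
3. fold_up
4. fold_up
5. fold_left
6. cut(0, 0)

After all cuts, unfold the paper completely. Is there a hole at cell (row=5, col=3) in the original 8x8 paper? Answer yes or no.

Op 1 fold_right: fold axis v@4; visible region now rows[0,8) x cols[4,8) = 8x4
Op 2 fold_left: fold axis v@6; visible region now rows[0,8) x cols[4,6) = 8x2
Op 3 fold_up: fold axis h@4; visible region now rows[0,4) x cols[4,6) = 4x2
Op 4 fold_up: fold axis h@2; visible region now rows[0,2) x cols[4,6) = 2x2
Op 5 fold_left: fold axis v@5; visible region now rows[0,2) x cols[4,5) = 2x1
Op 6 cut(0, 0): punch at orig (0,4); cuts so far [(0, 4)]; region rows[0,2) x cols[4,5) = 2x1
Unfold 1 (reflect across v@5): 2 holes -> [(0, 4), (0, 5)]
Unfold 2 (reflect across h@2): 4 holes -> [(0, 4), (0, 5), (3, 4), (3, 5)]
Unfold 3 (reflect across h@4): 8 holes -> [(0, 4), (0, 5), (3, 4), (3, 5), (4, 4), (4, 5), (7, 4), (7, 5)]
Unfold 4 (reflect across v@6): 16 holes -> [(0, 4), (0, 5), (0, 6), (0, 7), (3, 4), (3, 5), (3, 6), (3, 7), (4, 4), (4, 5), (4, 6), (4, 7), (7, 4), (7, 5), (7, 6), (7, 7)]
Unfold 5 (reflect across v@4): 32 holes -> [(0, 0), (0, 1), (0, 2), (0, 3), (0, 4), (0, 5), (0, 6), (0, 7), (3, 0), (3, 1), (3, 2), (3, 3), (3, 4), (3, 5), (3, 6), (3, 7), (4, 0), (4, 1), (4, 2), (4, 3), (4, 4), (4, 5), (4, 6), (4, 7), (7, 0), (7, 1), (7, 2), (7, 3), (7, 4), (7, 5), (7, 6), (7, 7)]
Holes: [(0, 0), (0, 1), (0, 2), (0, 3), (0, 4), (0, 5), (0, 6), (0, 7), (3, 0), (3, 1), (3, 2), (3, 3), (3, 4), (3, 5), (3, 6), (3, 7), (4, 0), (4, 1), (4, 2), (4, 3), (4, 4), (4, 5), (4, 6), (4, 7), (7, 0), (7, 1), (7, 2), (7, 3), (7, 4), (7, 5), (7, 6), (7, 7)]

Answer: no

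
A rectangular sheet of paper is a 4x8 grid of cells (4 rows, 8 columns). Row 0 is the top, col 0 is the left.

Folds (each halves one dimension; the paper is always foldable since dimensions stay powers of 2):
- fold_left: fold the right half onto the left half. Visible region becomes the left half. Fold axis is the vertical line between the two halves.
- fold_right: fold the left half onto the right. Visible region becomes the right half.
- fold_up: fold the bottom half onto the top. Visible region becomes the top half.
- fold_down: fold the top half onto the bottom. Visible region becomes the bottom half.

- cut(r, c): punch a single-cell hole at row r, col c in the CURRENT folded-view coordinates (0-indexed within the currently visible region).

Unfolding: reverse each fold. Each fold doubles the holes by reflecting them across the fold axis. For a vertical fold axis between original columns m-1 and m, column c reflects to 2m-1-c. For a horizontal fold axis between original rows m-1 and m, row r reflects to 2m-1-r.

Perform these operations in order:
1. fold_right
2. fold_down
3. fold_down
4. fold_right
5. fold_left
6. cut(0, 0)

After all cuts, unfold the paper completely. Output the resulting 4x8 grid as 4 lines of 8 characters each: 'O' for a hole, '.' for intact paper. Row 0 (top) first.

Answer: OOOOOOOO
OOOOOOOO
OOOOOOOO
OOOOOOOO

Derivation:
Op 1 fold_right: fold axis v@4; visible region now rows[0,4) x cols[4,8) = 4x4
Op 2 fold_down: fold axis h@2; visible region now rows[2,4) x cols[4,8) = 2x4
Op 3 fold_down: fold axis h@3; visible region now rows[3,4) x cols[4,8) = 1x4
Op 4 fold_right: fold axis v@6; visible region now rows[3,4) x cols[6,8) = 1x2
Op 5 fold_left: fold axis v@7; visible region now rows[3,4) x cols[6,7) = 1x1
Op 6 cut(0, 0): punch at orig (3,6); cuts so far [(3, 6)]; region rows[3,4) x cols[6,7) = 1x1
Unfold 1 (reflect across v@7): 2 holes -> [(3, 6), (3, 7)]
Unfold 2 (reflect across v@6): 4 holes -> [(3, 4), (3, 5), (3, 6), (3, 7)]
Unfold 3 (reflect across h@3): 8 holes -> [(2, 4), (2, 5), (2, 6), (2, 7), (3, 4), (3, 5), (3, 6), (3, 7)]
Unfold 4 (reflect across h@2): 16 holes -> [(0, 4), (0, 5), (0, 6), (0, 7), (1, 4), (1, 5), (1, 6), (1, 7), (2, 4), (2, 5), (2, 6), (2, 7), (3, 4), (3, 5), (3, 6), (3, 7)]
Unfold 5 (reflect across v@4): 32 holes -> [(0, 0), (0, 1), (0, 2), (0, 3), (0, 4), (0, 5), (0, 6), (0, 7), (1, 0), (1, 1), (1, 2), (1, 3), (1, 4), (1, 5), (1, 6), (1, 7), (2, 0), (2, 1), (2, 2), (2, 3), (2, 4), (2, 5), (2, 6), (2, 7), (3, 0), (3, 1), (3, 2), (3, 3), (3, 4), (3, 5), (3, 6), (3, 7)]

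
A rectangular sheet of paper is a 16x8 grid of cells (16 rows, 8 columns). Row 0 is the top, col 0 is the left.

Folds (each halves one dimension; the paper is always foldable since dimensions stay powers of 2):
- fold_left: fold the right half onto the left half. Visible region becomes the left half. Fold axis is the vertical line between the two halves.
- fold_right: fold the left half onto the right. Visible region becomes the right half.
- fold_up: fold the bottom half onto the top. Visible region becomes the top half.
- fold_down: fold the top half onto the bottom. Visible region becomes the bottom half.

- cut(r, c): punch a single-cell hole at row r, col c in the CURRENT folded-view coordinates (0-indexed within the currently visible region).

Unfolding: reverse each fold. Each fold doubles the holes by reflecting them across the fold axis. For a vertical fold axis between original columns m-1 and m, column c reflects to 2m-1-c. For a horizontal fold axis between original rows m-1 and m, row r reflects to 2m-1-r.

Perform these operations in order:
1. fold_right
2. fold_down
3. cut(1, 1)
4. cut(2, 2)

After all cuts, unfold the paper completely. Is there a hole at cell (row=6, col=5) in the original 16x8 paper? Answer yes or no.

Answer: yes

Derivation:
Op 1 fold_right: fold axis v@4; visible region now rows[0,16) x cols[4,8) = 16x4
Op 2 fold_down: fold axis h@8; visible region now rows[8,16) x cols[4,8) = 8x4
Op 3 cut(1, 1): punch at orig (9,5); cuts so far [(9, 5)]; region rows[8,16) x cols[4,8) = 8x4
Op 4 cut(2, 2): punch at orig (10,6); cuts so far [(9, 5), (10, 6)]; region rows[8,16) x cols[4,8) = 8x4
Unfold 1 (reflect across h@8): 4 holes -> [(5, 6), (6, 5), (9, 5), (10, 6)]
Unfold 2 (reflect across v@4): 8 holes -> [(5, 1), (5, 6), (6, 2), (6, 5), (9, 2), (9, 5), (10, 1), (10, 6)]
Holes: [(5, 1), (5, 6), (6, 2), (6, 5), (9, 2), (9, 5), (10, 1), (10, 6)]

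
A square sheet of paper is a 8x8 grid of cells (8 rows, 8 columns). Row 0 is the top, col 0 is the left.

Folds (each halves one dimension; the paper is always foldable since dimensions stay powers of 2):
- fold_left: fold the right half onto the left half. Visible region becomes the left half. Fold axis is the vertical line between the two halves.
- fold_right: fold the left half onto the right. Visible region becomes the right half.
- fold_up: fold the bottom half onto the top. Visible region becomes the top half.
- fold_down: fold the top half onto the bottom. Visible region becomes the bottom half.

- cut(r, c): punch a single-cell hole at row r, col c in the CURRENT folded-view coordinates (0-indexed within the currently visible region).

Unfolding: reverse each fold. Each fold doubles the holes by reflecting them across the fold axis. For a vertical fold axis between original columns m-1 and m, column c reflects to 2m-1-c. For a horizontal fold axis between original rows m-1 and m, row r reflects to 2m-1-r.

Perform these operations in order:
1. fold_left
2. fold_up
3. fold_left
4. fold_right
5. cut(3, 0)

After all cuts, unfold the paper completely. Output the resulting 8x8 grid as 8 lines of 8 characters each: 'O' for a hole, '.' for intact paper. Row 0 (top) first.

Op 1 fold_left: fold axis v@4; visible region now rows[0,8) x cols[0,4) = 8x4
Op 2 fold_up: fold axis h@4; visible region now rows[0,4) x cols[0,4) = 4x4
Op 3 fold_left: fold axis v@2; visible region now rows[0,4) x cols[0,2) = 4x2
Op 4 fold_right: fold axis v@1; visible region now rows[0,4) x cols[1,2) = 4x1
Op 5 cut(3, 0): punch at orig (3,1); cuts so far [(3, 1)]; region rows[0,4) x cols[1,2) = 4x1
Unfold 1 (reflect across v@1): 2 holes -> [(3, 0), (3, 1)]
Unfold 2 (reflect across v@2): 4 holes -> [(3, 0), (3, 1), (3, 2), (3, 3)]
Unfold 3 (reflect across h@4): 8 holes -> [(3, 0), (3, 1), (3, 2), (3, 3), (4, 0), (4, 1), (4, 2), (4, 3)]
Unfold 4 (reflect across v@4): 16 holes -> [(3, 0), (3, 1), (3, 2), (3, 3), (3, 4), (3, 5), (3, 6), (3, 7), (4, 0), (4, 1), (4, 2), (4, 3), (4, 4), (4, 5), (4, 6), (4, 7)]

Answer: ........
........
........
OOOOOOOO
OOOOOOOO
........
........
........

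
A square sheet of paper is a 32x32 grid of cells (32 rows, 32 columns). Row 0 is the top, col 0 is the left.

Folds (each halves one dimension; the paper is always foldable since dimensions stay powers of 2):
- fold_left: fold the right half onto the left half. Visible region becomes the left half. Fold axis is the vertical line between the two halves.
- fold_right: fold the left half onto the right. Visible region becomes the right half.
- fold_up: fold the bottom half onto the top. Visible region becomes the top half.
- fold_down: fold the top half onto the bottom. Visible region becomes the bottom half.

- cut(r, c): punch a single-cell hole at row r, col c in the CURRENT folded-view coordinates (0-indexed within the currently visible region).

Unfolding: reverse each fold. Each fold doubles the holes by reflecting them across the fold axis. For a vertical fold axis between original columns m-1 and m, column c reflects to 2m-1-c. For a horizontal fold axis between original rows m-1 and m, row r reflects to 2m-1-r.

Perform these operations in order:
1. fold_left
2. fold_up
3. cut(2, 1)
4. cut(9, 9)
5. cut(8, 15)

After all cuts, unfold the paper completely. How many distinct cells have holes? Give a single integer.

Answer: 12

Derivation:
Op 1 fold_left: fold axis v@16; visible region now rows[0,32) x cols[0,16) = 32x16
Op 2 fold_up: fold axis h@16; visible region now rows[0,16) x cols[0,16) = 16x16
Op 3 cut(2, 1): punch at orig (2,1); cuts so far [(2, 1)]; region rows[0,16) x cols[0,16) = 16x16
Op 4 cut(9, 9): punch at orig (9,9); cuts so far [(2, 1), (9, 9)]; region rows[0,16) x cols[0,16) = 16x16
Op 5 cut(8, 15): punch at orig (8,15); cuts so far [(2, 1), (8, 15), (9, 9)]; region rows[0,16) x cols[0,16) = 16x16
Unfold 1 (reflect across h@16): 6 holes -> [(2, 1), (8, 15), (9, 9), (22, 9), (23, 15), (29, 1)]
Unfold 2 (reflect across v@16): 12 holes -> [(2, 1), (2, 30), (8, 15), (8, 16), (9, 9), (9, 22), (22, 9), (22, 22), (23, 15), (23, 16), (29, 1), (29, 30)]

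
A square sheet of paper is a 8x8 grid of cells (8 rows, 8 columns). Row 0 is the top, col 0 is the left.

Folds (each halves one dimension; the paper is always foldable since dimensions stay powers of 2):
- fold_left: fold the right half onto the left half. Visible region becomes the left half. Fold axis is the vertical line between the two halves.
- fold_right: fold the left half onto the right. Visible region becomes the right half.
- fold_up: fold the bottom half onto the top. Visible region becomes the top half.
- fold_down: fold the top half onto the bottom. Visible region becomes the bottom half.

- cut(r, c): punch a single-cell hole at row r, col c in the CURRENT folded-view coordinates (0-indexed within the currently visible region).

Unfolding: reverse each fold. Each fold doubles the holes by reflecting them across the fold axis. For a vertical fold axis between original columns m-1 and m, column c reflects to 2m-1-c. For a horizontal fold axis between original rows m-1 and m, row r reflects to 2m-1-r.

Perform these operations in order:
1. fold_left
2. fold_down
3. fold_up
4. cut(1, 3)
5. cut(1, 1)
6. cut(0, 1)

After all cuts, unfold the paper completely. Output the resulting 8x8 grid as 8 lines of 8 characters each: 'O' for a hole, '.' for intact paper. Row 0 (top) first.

Answer: .O....O.
.O.OO.O.
.O.OO.O.
.O....O.
.O....O.
.O.OO.O.
.O.OO.O.
.O....O.

Derivation:
Op 1 fold_left: fold axis v@4; visible region now rows[0,8) x cols[0,4) = 8x4
Op 2 fold_down: fold axis h@4; visible region now rows[4,8) x cols[0,4) = 4x4
Op 3 fold_up: fold axis h@6; visible region now rows[4,6) x cols[0,4) = 2x4
Op 4 cut(1, 3): punch at orig (5,3); cuts so far [(5, 3)]; region rows[4,6) x cols[0,4) = 2x4
Op 5 cut(1, 1): punch at orig (5,1); cuts so far [(5, 1), (5, 3)]; region rows[4,6) x cols[0,4) = 2x4
Op 6 cut(0, 1): punch at orig (4,1); cuts so far [(4, 1), (5, 1), (5, 3)]; region rows[4,6) x cols[0,4) = 2x4
Unfold 1 (reflect across h@6): 6 holes -> [(4, 1), (5, 1), (5, 3), (6, 1), (6, 3), (7, 1)]
Unfold 2 (reflect across h@4): 12 holes -> [(0, 1), (1, 1), (1, 3), (2, 1), (2, 3), (3, 1), (4, 1), (5, 1), (5, 3), (6, 1), (6, 3), (7, 1)]
Unfold 3 (reflect across v@4): 24 holes -> [(0, 1), (0, 6), (1, 1), (1, 3), (1, 4), (1, 6), (2, 1), (2, 3), (2, 4), (2, 6), (3, 1), (3, 6), (4, 1), (4, 6), (5, 1), (5, 3), (5, 4), (5, 6), (6, 1), (6, 3), (6, 4), (6, 6), (7, 1), (7, 6)]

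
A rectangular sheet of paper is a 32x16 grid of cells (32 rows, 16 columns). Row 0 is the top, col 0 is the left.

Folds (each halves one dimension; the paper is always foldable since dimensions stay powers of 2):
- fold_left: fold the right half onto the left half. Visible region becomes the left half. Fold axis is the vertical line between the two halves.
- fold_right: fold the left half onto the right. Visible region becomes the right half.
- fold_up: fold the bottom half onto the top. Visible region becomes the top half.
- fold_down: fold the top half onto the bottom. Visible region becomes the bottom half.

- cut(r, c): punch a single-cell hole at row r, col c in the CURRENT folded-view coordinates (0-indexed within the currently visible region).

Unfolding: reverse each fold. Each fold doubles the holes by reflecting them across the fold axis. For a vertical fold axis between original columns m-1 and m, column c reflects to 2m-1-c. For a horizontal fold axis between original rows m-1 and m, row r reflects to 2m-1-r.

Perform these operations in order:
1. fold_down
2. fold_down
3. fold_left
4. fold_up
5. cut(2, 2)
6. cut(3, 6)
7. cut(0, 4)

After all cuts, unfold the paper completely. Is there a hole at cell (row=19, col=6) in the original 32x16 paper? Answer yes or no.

Answer: yes

Derivation:
Op 1 fold_down: fold axis h@16; visible region now rows[16,32) x cols[0,16) = 16x16
Op 2 fold_down: fold axis h@24; visible region now rows[24,32) x cols[0,16) = 8x16
Op 3 fold_left: fold axis v@8; visible region now rows[24,32) x cols[0,8) = 8x8
Op 4 fold_up: fold axis h@28; visible region now rows[24,28) x cols[0,8) = 4x8
Op 5 cut(2, 2): punch at orig (26,2); cuts so far [(26, 2)]; region rows[24,28) x cols[0,8) = 4x8
Op 6 cut(3, 6): punch at orig (27,6); cuts so far [(26, 2), (27, 6)]; region rows[24,28) x cols[0,8) = 4x8
Op 7 cut(0, 4): punch at orig (24,4); cuts so far [(24, 4), (26, 2), (27, 6)]; region rows[24,28) x cols[0,8) = 4x8
Unfold 1 (reflect across h@28): 6 holes -> [(24, 4), (26, 2), (27, 6), (28, 6), (29, 2), (31, 4)]
Unfold 2 (reflect across v@8): 12 holes -> [(24, 4), (24, 11), (26, 2), (26, 13), (27, 6), (27, 9), (28, 6), (28, 9), (29, 2), (29, 13), (31, 4), (31, 11)]
Unfold 3 (reflect across h@24): 24 holes -> [(16, 4), (16, 11), (18, 2), (18, 13), (19, 6), (19, 9), (20, 6), (20, 9), (21, 2), (21, 13), (23, 4), (23, 11), (24, 4), (24, 11), (26, 2), (26, 13), (27, 6), (27, 9), (28, 6), (28, 9), (29, 2), (29, 13), (31, 4), (31, 11)]
Unfold 4 (reflect across h@16): 48 holes -> [(0, 4), (0, 11), (2, 2), (2, 13), (3, 6), (3, 9), (4, 6), (4, 9), (5, 2), (5, 13), (7, 4), (7, 11), (8, 4), (8, 11), (10, 2), (10, 13), (11, 6), (11, 9), (12, 6), (12, 9), (13, 2), (13, 13), (15, 4), (15, 11), (16, 4), (16, 11), (18, 2), (18, 13), (19, 6), (19, 9), (20, 6), (20, 9), (21, 2), (21, 13), (23, 4), (23, 11), (24, 4), (24, 11), (26, 2), (26, 13), (27, 6), (27, 9), (28, 6), (28, 9), (29, 2), (29, 13), (31, 4), (31, 11)]
Holes: [(0, 4), (0, 11), (2, 2), (2, 13), (3, 6), (3, 9), (4, 6), (4, 9), (5, 2), (5, 13), (7, 4), (7, 11), (8, 4), (8, 11), (10, 2), (10, 13), (11, 6), (11, 9), (12, 6), (12, 9), (13, 2), (13, 13), (15, 4), (15, 11), (16, 4), (16, 11), (18, 2), (18, 13), (19, 6), (19, 9), (20, 6), (20, 9), (21, 2), (21, 13), (23, 4), (23, 11), (24, 4), (24, 11), (26, 2), (26, 13), (27, 6), (27, 9), (28, 6), (28, 9), (29, 2), (29, 13), (31, 4), (31, 11)]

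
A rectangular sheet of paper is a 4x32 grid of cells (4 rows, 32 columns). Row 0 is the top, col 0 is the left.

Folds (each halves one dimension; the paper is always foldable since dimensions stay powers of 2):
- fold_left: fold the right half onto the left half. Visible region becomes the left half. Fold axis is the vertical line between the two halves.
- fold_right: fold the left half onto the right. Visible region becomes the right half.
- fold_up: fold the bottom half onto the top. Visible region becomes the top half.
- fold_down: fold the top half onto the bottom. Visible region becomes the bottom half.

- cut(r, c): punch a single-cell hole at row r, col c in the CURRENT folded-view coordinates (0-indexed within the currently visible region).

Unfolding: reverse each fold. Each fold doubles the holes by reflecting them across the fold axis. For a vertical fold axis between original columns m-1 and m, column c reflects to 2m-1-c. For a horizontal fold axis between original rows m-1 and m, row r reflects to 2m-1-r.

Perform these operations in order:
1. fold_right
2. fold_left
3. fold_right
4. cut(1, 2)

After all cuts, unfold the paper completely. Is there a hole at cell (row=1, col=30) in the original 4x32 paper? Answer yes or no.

Op 1 fold_right: fold axis v@16; visible region now rows[0,4) x cols[16,32) = 4x16
Op 2 fold_left: fold axis v@24; visible region now rows[0,4) x cols[16,24) = 4x8
Op 3 fold_right: fold axis v@20; visible region now rows[0,4) x cols[20,24) = 4x4
Op 4 cut(1, 2): punch at orig (1,22); cuts so far [(1, 22)]; region rows[0,4) x cols[20,24) = 4x4
Unfold 1 (reflect across v@20): 2 holes -> [(1, 17), (1, 22)]
Unfold 2 (reflect across v@24): 4 holes -> [(1, 17), (1, 22), (1, 25), (1, 30)]
Unfold 3 (reflect across v@16): 8 holes -> [(1, 1), (1, 6), (1, 9), (1, 14), (1, 17), (1, 22), (1, 25), (1, 30)]
Holes: [(1, 1), (1, 6), (1, 9), (1, 14), (1, 17), (1, 22), (1, 25), (1, 30)]

Answer: yes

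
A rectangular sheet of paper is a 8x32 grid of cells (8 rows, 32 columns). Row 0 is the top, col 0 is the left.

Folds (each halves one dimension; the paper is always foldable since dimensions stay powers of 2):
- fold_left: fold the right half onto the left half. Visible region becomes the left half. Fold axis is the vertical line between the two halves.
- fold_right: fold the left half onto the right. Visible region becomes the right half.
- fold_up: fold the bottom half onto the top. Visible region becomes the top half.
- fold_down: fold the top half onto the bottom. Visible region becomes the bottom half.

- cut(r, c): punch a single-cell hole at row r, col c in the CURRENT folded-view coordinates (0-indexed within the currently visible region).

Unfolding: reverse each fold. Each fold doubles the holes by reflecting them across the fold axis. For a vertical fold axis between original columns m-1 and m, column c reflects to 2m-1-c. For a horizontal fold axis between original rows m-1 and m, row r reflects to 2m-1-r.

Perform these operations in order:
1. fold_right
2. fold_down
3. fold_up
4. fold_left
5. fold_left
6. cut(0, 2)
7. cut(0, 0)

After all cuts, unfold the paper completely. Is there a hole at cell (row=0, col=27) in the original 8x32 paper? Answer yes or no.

Answer: no

Derivation:
Op 1 fold_right: fold axis v@16; visible region now rows[0,8) x cols[16,32) = 8x16
Op 2 fold_down: fold axis h@4; visible region now rows[4,8) x cols[16,32) = 4x16
Op 3 fold_up: fold axis h@6; visible region now rows[4,6) x cols[16,32) = 2x16
Op 4 fold_left: fold axis v@24; visible region now rows[4,6) x cols[16,24) = 2x8
Op 5 fold_left: fold axis v@20; visible region now rows[4,6) x cols[16,20) = 2x4
Op 6 cut(0, 2): punch at orig (4,18); cuts so far [(4, 18)]; region rows[4,6) x cols[16,20) = 2x4
Op 7 cut(0, 0): punch at orig (4,16); cuts so far [(4, 16), (4, 18)]; region rows[4,6) x cols[16,20) = 2x4
Unfold 1 (reflect across v@20): 4 holes -> [(4, 16), (4, 18), (4, 21), (4, 23)]
Unfold 2 (reflect across v@24): 8 holes -> [(4, 16), (4, 18), (4, 21), (4, 23), (4, 24), (4, 26), (4, 29), (4, 31)]
Unfold 3 (reflect across h@6): 16 holes -> [(4, 16), (4, 18), (4, 21), (4, 23), (4, 24), (4, 26), (4, 29), (4, 31), (7, 16), (7, 18), (7, 21), (7, 23), (7, 24), (7, 26), (7, 29), (7, 31)]
Unfold 4 (reflect across h@4): 32 holes -> [(0, 16), (0, 18), (0, 21), (0, 23), (0, 24), (0, 26), (0, 29), (0, 31), (3, 16), (3, 18), (3, 21), (3, 23), (3, 24), (3, 26), (3, 29), (3, 31), (4, 16), (4, 18), (4, 21), (4, 23), (4, 24), (4, 26), (4, 29), (4, 31), (7, 16), (7, 18), (7, 21), (7, 23), (7, 24), (7, 26), (7, 29), (7, 31)]
Unfold 5 (reflect across v@16): 64 holes -> [(0, 0), (0, 2), (0, 5), (0, 7), (0, 8), (0, 10), (0, 13), (0, 15), (0, 16), (0, 18), (0, 21), (0, 23), (0, 24), (0, 26), (0, 29), (0, 31), (3, 0), (3, 2), (3, 5), (3, 7), (3, 8), (3, 10), (3, 13), (3, 15), (3, 16), (3, 18), (3, 21), (3, 23), (3, 24), (3, 26), (3, 29), (3, 31), (4, 0), (4, 2), (4, 5), (4, 7), (4, 8), (4, 10), (4, 13), (4, 15), (4, 16), (4, 18), (4, 21), (4, 23), (4, 24), (4, 26), (4, 29), (4, 31), (7, 0), (7, 2), (7, 5), (7, 7), (7, 8), (7, 10), (7, 13), (7, 15), (7, 16), (7, 18), (7, 21), (7, 23), (7, 24), (7, 26), (7, 29), (7, 31)]
Holes: [(0, 0), (0, 2), (0, 5), (0, 7), (0, 8), (0, 10), (0, 13), (0, 15), (0, 16), (0, 18), (0, 21), (0, 23), (0, 24), (0, 26), (0, 29), (0, 31), (3, 0), (3, 2), (3, 5), (3, 7), (3, 8), (3, 10), (3, 13), (3, 15), (3, 16), (3, 18), (3, 21), (3, 23), (3, 24), (3, 26), (3, 29), (3, 31), (4, 0), (4, 2), (4, 5), (4, 7), (4, 8), (4, 10), (4, 13), (4, 15), (4, 16), (4, 18), (4, 21), (4, 23), (4, 24), (4, 26), (4, 29), (4, 31), (7, 0), (7, 2), (7, 5), (7, 7), (7, 8), (7, 10), (7, 13), (7, 15), (7, 16), (7, 18), (7, 21), (7, 23), (7, 24), (7, 26), (7, 29), (7, 31)]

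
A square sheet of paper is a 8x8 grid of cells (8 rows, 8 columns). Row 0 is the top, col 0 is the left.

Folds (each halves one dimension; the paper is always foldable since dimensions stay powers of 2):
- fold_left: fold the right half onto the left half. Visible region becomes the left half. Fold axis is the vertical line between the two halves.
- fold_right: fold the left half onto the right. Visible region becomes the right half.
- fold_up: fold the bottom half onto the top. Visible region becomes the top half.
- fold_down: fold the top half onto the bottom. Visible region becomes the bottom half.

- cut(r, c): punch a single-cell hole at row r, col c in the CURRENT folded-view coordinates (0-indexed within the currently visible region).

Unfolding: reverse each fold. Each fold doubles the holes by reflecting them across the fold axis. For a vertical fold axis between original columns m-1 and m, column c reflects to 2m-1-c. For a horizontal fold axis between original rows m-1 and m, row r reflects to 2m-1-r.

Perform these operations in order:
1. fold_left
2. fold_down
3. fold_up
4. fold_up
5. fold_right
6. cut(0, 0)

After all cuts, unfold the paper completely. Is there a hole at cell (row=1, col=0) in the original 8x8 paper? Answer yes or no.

Answer: no

Derivation:
Op 1 fold_left: fold axis v@4; visible region now rows[0,8) x cols[0,4) = 8x4
Op 2 fold_down: fold axis h@4; visible region now rows[4,8) x cols[0,4) = 4x4
Op 3 fold_up: fold axis h@6; visible region now rows[4,6) x cols[0,4) = 2x4
Op 4 fold_up: fold axis h@5; visible region now rows[4,5) x cols[0,4) = 1x4
Op 5 fold_right: fold axis v@2; visible region now rows[4,5) x cols[2,4) = 1x2
Op 6 cut(0, 0): punch at orig (4,2); cuts so far [(4, 2)]; region rows[4,5) x cols[2,4) = 1x2
Unfold 1 (reflect across v@2): 2 holes -> [(4, 1), (4, 2)]
Unfold 2 (reflect across h@5): 4 holes -> [(4, 1), (4, 2), (5, 1), (5, 2)]
Unfold 3 (reflect across h@6): 8 holes -> [(4, 1), (4, 2), (5, 1), (5, 2), (6, 1), (6, 2), (7, 1), (7, 2)]
Unfold 4 (reflect across h@4): 16 holes -> [(0, 1), (0, 2), (1, 1), (1, 2), (2, 1), (2, 2), (3, 1), (3, 2), (4, 1), (4, 2), (5, 1), (5, 2), (6, 1), (6, 2), (7, 1), (7, 2)]
Unfold 5 (reflect across v@4): 32 holes -> [(0, 1), (0, 2), (0, 5), (0, 6), (1, 1), (1, 2), (1, 5), (1, 6), (2, 1), (2, 2), (2, 5), (2, 6), (3, 1), (3, 2), (3, 5), (3, 6), (4, 1), (4, 2), (4, 5), (4, 6), (5, 1), (5, 2), (5, 5), (5, 6), (6, 1), (6, 2), (6, 5), (6, 6), (7, 1), (7, 2), (7, 5), (7, 6)]
Holes: [(0, 1), (0, 2), (0, 5), (0, 6), (1, 1), (1, 2), (1, 5), (1, 6), (2, 1), (2, 2), (2, 5), (2, 6), (3, 1), (3, 2), (3, 5), (3, 6), (4, 1), (4, 2), (4, 5), (4, 6), (5, 1), (5, 2), (5, 5), (5, 6), (6, 1), (6, 2), (6, 5), (6, 6), (7, 1), (7, 2), (7, 5), (7, 6)]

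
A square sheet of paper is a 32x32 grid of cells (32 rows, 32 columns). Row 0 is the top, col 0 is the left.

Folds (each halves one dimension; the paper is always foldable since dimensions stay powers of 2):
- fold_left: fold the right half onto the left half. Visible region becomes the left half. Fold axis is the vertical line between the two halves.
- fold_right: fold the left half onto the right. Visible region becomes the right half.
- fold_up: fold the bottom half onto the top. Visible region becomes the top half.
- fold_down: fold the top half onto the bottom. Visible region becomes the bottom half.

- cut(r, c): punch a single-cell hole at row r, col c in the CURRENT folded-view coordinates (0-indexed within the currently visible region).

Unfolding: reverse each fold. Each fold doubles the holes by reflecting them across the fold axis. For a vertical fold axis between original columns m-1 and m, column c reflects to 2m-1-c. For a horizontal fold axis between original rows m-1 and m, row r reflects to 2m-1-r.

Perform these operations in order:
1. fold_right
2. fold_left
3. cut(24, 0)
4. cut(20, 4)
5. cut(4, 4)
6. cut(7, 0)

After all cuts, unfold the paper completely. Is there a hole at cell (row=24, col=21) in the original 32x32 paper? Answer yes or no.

Op 1 fold_right: fold axis v@16; visible region now rows[0,32) x cols[16,32) = 32x16
Op 2 fold_left: fold axis v@24; visible region now rows[0,32) x cols[16,24) = 32x8
Op 3 cut(24, 0): punch at orig (24,16); cuts so far [(24, 16)]; region rows[0,32) x cols[16,24) = 32x8
Op 4 cut(20, 4): punch at orig (20,20); cuts so far [(20, 20), (24, 16)]; region rows[0,32) x cols[16,24) = 32x8
Op 5 cut(4, 4): punch at orig (4,20); cuts so far [(4, 20), (20, 20), (24, 16)]; region rows[0,32) x cols[16,24) = 32x8
Op 6 cut(7, 0): punch at orig (7,16); cuts so far [(4, 20), (7, 16), (20, 20), (24, 16)]; region rows[0,32) x cols[16,24) = 32x8
Unfold 1 (reflect across v@24): 8 holes -> [(4, 20), (4, 27), (7, 16), (7, 31), (20, 20), (20, 27), (24, 16), (24, 31)]
Unfold 2 (reflect across v@16): 16 holes -> [(4, 4), (4, 11), (4, 20), (4, 27), (7, 0), (7, 15), (7, 16), (7, 31), (20, 4), (20, 11), (20, 20), (20, 27), (24, 0), (24, 15), (24, 16), (24, 31)]
Holes: [(4, 4), (4, 11), (4, 20), (4, 27), (7, 0), (7, 15), (7, 16), (7, 31), (20, 4), (20, 11), (20, 20), (20, 27), (24, 0), (24, 15), (24, 16), (24, 31)]

Answer: no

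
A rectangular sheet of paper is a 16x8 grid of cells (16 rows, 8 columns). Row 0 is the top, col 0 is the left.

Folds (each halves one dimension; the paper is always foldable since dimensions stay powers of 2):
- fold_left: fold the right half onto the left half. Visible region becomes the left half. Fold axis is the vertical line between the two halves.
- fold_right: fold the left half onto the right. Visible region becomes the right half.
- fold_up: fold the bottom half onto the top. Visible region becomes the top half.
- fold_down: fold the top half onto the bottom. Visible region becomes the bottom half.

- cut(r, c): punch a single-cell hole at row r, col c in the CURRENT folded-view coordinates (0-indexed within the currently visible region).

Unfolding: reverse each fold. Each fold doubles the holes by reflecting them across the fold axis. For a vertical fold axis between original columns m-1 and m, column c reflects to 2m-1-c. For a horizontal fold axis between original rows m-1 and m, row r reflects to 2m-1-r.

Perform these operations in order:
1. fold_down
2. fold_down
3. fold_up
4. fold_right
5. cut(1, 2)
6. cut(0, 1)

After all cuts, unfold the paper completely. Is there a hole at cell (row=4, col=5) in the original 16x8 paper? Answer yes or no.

Op 1 fold_down: fold axis h@8; visible region now rows[8,16) x cols[0,8) = 8x8
Op 2 fold_down: fold axis h@12; visible region now rows[12,16) x cols[0,8) = 4x8
Op 3 fold_up: fold axis h@14; visible region now rows[12,14) x cols[0,8) = 2x8
Op 4 fold_right: fold axis v@4; visible region now rows[12,14) x cols[4,8) = 2x4
Op 5 cut(1, 2): punch at orig (13,6); cuts so far [(13, 6)]; region rows[12,14) x cols[4,8) = 2x4
Op 6 cut(0, 1): punch at orig (12,5); cuts so far [(12, 5), (13, 6)]; region rows[12,14) x cols[4,8) = 2x4
Unfold 1 (reflect across v@4): 4 holes -> [(12, 2), (12, 5), (13, 1), (13, 6)]
Unfold 2 (reflect across h@14): 8 holes -> [(12, 2), (12, 5), (13, 1), (13, 6), (14, 1), (14, 6), (15, 2), (15, 5)]
Unfold 3 (reflect across h@12): 16 holes -> [(8, 2), (8, 5), (9, 1), (9, 6), (10, 1), (10, 6), (11, 2), (11, 5), (12, 2), (12, 5), (13, 1), (13, 6), (14, 1), (14, 6), (15, 2), (15, 5)]
Unfold 4 (reflect across h@8): 32 holes -> [(0, 2), (0, 5), (1, 1), (1, 6), (2, 1), (2, 6), (3, 2), (3, 5), (4, 2), (4, 5), (5, 1), (5, 6), (6, 1), (6, 6), (7, 2), (7, 5), (8, 2), (8, 5), (9, 1), (9, 6), (10, 1), (10, 6), (11, 2), (11, 5), (12, 2), (12, 5), (13, 1), (13, 6), (14, 1), (14, 6), (15, 2), (15, 5)]
Holes: [(0, 2), (0, 5), (1, 1), (1, 6), (2, 1), (2, 6), (3, 2), (3, 5), (4, 2), (4, 5), (5, 1), (5, 6), (6, 1), (6, 6), (7, 2), (7, 5), (8, 2), (8, 5), (9, 1), (9, 6), (10, 1), (10, 6), (11, 2), (11, 5), (12, 2), (12, 5), (13, 1), (13, 6), (14, 1), (14, 6), (15, 2), (15, 5)]

Answer: yes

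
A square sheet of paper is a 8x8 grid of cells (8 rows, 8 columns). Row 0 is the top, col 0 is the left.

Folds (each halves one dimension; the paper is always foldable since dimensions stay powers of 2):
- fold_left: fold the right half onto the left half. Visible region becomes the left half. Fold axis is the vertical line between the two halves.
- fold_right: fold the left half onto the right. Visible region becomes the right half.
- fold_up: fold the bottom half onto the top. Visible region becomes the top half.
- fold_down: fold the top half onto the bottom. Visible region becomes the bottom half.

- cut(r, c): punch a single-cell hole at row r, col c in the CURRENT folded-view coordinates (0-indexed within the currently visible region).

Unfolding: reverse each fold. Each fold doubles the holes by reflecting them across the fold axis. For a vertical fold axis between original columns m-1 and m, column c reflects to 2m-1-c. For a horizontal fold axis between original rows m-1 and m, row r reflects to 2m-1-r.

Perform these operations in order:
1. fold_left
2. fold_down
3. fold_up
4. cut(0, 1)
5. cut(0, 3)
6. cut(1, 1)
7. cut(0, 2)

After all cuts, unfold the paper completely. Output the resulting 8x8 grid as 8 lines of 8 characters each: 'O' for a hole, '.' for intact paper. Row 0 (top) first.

Answer: .OOOOOO.
.O....O.
.O....O.
.OOOOOO.
.OOOOOO.
.O....O.
.O....O.
.OOOOOO.

Derivation:
Op 1 fold_left: fold axis v@4; visible region now rows[0,8) x cols[0,4) = 8x4
Op 2 fold_down: fold axis h@4; visible region now rows[4,8) x cols[0,4) = 4x4
Op 3 fold_up: fold axis h@6; visible region now rows[4,6) x cols[0,4) = 2x4
Op 4 cut(0, 1): punch at orig (4,1); cuts so far [(4, 1)]; region rows[4,6) x cols[0,4) = 2x4
Op 5 cut(0, 3): punch at orig (4,3); cuts so far [(4, 1), (4, 3)]; region rows[4,6) x cols[0,4) = 2x4
Op 6 cut(1, 1): punch at orig (5,1); cuts so far [(4, 1), (4, 3), (5, 1)]; region rows[4,6) x cols[0,4) = 2x4
Op 7 cut(0, 2): punch at orig (4,2); cuts so far [(4, 1), (4, 2), (4, 3), (5, 1)]; region rows[4,6) x cols[0,4) = 2x4
Unfold 1 (reflect across h@6): 8 holes -> [(4, 1), (4, 2), (4, 3), (5, 1), (6, 1), (7, 1), (7, 2), (7, 3)]
Unfold 2 (reflect across h@4): 16 holes -> [(0, 1), (0, 2), (0, 3), (1, 1), (2, 1), (3, 1), (3, 2), (3, 3), (4, 1), (4, 2), (4, 3), (5, 1), (6, 1), (7, 1), (7, 2), (7, 3)]
Unfold 3 (reflect across v@4): 32 holes -> [(0, 1), (0, 2), (0, 3), (0, 4), (0, 5), (0, 6), (1, 1), (1, 6), (2, 1), (2, 6), (3, 1), (3, 2), (3, 3), (3, 4), (3, 5), (3, 6), (4, 1), (4, 2), (4, 3), (4, 4), (4, 5), (4, 6), (5, 1), (5, 6), (6, 1), (6, 6), (7, 1), (7, 2), (7, 3), (7, 4), (7, 5), (7, 6)]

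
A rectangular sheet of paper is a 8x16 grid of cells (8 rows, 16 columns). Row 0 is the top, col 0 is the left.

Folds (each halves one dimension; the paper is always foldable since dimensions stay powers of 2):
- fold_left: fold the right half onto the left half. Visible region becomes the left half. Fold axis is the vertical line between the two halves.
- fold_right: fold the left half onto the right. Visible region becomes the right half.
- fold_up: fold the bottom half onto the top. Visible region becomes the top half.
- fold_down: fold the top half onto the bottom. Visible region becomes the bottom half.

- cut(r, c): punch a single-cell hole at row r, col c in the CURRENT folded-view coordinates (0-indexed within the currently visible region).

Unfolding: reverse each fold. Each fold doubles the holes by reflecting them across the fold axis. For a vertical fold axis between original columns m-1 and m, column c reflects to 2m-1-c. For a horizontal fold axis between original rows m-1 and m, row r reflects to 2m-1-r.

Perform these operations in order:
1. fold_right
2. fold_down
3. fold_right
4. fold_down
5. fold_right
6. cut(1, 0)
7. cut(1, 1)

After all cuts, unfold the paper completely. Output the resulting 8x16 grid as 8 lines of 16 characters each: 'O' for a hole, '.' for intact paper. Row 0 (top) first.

Answer: OOOOOOOOOOOOOOOO
................
................
OOOOOOOOOOOOOOOO
OOOOOOOOOOOOOOOO
................
................
OOOOOOOOOOOOOOOO

Derivation:
Op 1 fold_right: fold axis v@8; visible region now rows[0,8) x cols[8,16) = 8x8
Op 2 fold_down: fold axis h@4; visible region now rows[4,8) x cols[8,16) = 4x8
Op 3 fold_right: fold axis v@12; visible region now rows[4,8) x cols[12,16) = 4x4
Op 4 fold_down: fold axis h@6; visible region now rows[6,8) x cols[12,16) = 2x4
Op 5 fold_right: fold axis v@14; visible region now rows[6,8) x cols[14,16) = 2x2
Op 6 cut(1, 0): punch at orig (7,14); cuts so far [(7, 14)]; region rows[6,8) x cols[14,16) = 2x2
Op 7 cut(1, 1): punch at orig (7,15); cuts so far [(7, 14), (7, 15)]; region rows[6,8) x cols[14,16) = 2x2
Unfold 1 (reflect across v@14): 4 holes -> [(7, 12), (7, 13), (7, 14), (7, 15)]
Unfold 2 (reflect across h@6): 8 holes -> [(4, 12), (4, 13), (4, 14), (4, 15), (7, 12), (7, 13), (7, 14), (7, 15)]
Unfold 3 (reflect across v@12): 16 holes -> [(4, 8), (4, 9), (4, 10), (4, 11), (4, 12), (4, 13), (4, 14), (4, 15), (7, 8), (7, 9), (7, 10), (7, 11), (7, 12), (7, 13), (7, 14), (7, 15)]
Unfold 4 (reflect across h@4): 32 holes -> [(0, 8), (0, 9), (0, 10), (0, 11), (0, 12), (0, 13), (0, 14), (0, 15), (3, 8), (3, 9), (3, 10), (3, 11), (3, 12), (3, 13), (3, 14), (3, 15), (4, 8), (4, 9), (4, 10), (4, 11), (4, 12), (4, 13), (4, 14), (4, 15), (7, 8), (7, 9), (7, 10), (7, 11), (7, 12), (7, 13), (7, 14), (7, 15)]
Unfold 5 (reflect across v@8): 64 holes -> [(0, 0), (0, 1), (0, 2), (0, 3), (0, 4), (0, 5), (0, 6), (0, 7), (0, 8), (0, 9), (0, 10), (0, 11), (0, 12), (0, 13), (0, 14), (0, 15), (3, 0), (3, 1), (3, 2), (3, 3), (3, 4), (3, 5), (3, 6), (3, 7), (3, 8), (3, 9), (3, 10), (3, 11), (3, 12), (3, 13), (3, 14), (3, 15), (4, 0), (4, 1), (4, 2), (4, 3), (4, 4), (4, 5), (4, 6), (4, 7), (4, 8), (4, 9), (4, 10), (4, 11), (4, 12), (4, 13), (4, 14), (4, 15), (7, 0), (7, 1), (7, 2), (7, 3), (7, 4), (7, 5), (7, 6), (7, 7), (7, 8), (7, 9), (7, 10), (7, 11), (7, 12), (7, 13), (7, 14), (7, 15)]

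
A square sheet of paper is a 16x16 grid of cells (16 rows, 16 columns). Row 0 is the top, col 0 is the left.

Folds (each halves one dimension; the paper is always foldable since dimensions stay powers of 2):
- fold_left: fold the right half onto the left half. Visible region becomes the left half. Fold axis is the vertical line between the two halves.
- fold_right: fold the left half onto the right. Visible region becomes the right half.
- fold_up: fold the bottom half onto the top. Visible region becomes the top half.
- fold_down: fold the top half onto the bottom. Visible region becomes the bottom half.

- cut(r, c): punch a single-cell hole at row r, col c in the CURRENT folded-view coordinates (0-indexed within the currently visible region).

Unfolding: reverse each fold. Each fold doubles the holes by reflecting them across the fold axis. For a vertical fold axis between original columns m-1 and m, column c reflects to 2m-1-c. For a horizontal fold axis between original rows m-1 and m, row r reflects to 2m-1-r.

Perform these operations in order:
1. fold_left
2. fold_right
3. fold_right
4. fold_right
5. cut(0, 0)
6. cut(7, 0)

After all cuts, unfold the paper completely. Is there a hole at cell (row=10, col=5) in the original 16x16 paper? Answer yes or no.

Op 1 fold_left: fold axis v@8; visible region now rows[0,16) x cols[0,8) = 16x8
Op 2 fold_right: fold axis v@4; visible region now rows[0,16) x cols[4,8) = 16x4
Op 3 fold_right: fold axis v@6; visible region now rows[0,16) x cols[6,8) = 16x2
Op 4 fold_right: fold axis v@7; visible region now rows[0,16) x cols[7,8) = 16x1
Op 5 cut(0, 0): punch at orig (0,7); cuts so far [(0, 7)]; region rows[0,16) x cols[7,8) = 16x1
Op 6 cut(7, 0): punch at orig (7,7); cuts so far [(0, 7), (7, 7)]; region rows[0,16) x cols[7,8) = 16x1
Unfold 1 (reflect across v@7): 4 holes -> [(0, 6), (0, 7), (7, 6), (7, 7)]
Unfold 2 (reflect across v@6): 8 holes -> [(0, 4), (0, 5), (0, 6), (0, 7), (7, 4), (7, 5), (7, 6), (7, 7)]
Unfold 3 (reflect across v@4): 16 holes -> [(0, 0), (0, 1), (0, 2), (0, 3), (0, 4), (0, 5), (0, 6), (0, 7), (7, 0), (7, 1), (7, 2), (7, 3), (7, 4), (7, 5), (7, 6), (7, 7)]
Unfold 4 (reflect across v@8): 32 holes -> [(0, 0), (0, 1), (0, 2), (0, 3), (0, 4), (0, 5), (0, 6), (0, 7), (0, 8), (0, 9), (0, 10), (0, 11), (0, 12), (0, 13), (0, 14), (0, 15), (7, 0), (7, 1), (7, 2), (7, 3), (7, 4), (7, 5), (7, 6), (7, 7), (7, 8), (7, 9), (7, 10), (7, 11), (7, 12), (7, 13), (7, 14), (7, 15)]
Holes: [(0, 0), (0, 1), (0, 2), (0, 3), (0, 4), (0, 5), (0, 6), (0, 7), (0, 8), (0, 9), (0, 10), (0, 11), (0, 12), (0, 13), (0, 14), (0, 15), (7, 0), (7, 1), (7, 2), (7, 3), (7, 4), (7, 5), (7, 6), (7, 7), (7, 8), (7, 9), (7, 10), (7, 11), (7, 12), (7, 13), (7, 14), (7, 15)]

Answer: no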